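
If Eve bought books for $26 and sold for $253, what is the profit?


Selling price = $253
Cost price = $26
Profit = selling price - cost price:
Profit = $253 - $26 = $227

$227


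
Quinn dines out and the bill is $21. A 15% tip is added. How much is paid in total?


Calculate the tip:
15% of $21 = $3.15
Add tip to meal cost:
$21 + $3.15 = $24.15

$24.15


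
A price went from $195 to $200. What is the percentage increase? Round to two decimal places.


Find the absolute change:
|200 - 195| = 5
Divide by original and multiply by 100:
5 / 195 x 100 = 2.5641...% ≈ 2.56%

2.56%


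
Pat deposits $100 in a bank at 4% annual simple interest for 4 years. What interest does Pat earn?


Use the formula I = P x R x T / 100
P x R x T = 100 x 4 x 4 = 1600
I = 1600 / 100 = $16

$16


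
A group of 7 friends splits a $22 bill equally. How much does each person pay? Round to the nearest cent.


Total bill: $22
Number of people: 7
Each pays: $22 / 7 = $3.1428... ≈ $3.14

$3.14


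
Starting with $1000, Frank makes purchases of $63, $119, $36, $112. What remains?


Add up expenses:
$63 + $119 + $36 + $112 = $330
Subtract from budget:
$1000 - $330 = $670

$670


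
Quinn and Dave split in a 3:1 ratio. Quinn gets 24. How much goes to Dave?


Find the multiplier:
24 / 3 = 8
Apply to Dave's share:
1 x 8 = 8

8


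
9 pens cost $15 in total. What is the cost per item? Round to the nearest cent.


Total cost: $15
Number of items: 9
Unit price: $15 / 9 = $1.6666... ≈ $1.67

$1.67


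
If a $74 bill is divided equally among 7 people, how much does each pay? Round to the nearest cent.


Total bill: $74
Number of people: 7
Each pays: $74 / 7 = $10.5714... ≈ $10.57

$10.57


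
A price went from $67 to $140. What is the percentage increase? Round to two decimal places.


Find the absolute change:
|140 - 67| = 73
Divide by original and multiply by 100:
73 / 67 x 100 = 108.9552...% ≈ 108.96%

108.96%


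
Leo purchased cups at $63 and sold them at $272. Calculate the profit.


Selling price = $272
Cost price = $63
Profit = selling price - cost price:
Profit = $272 - $63 = $209

$209


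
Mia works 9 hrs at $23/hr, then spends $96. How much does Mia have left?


Calculate earnings:
9 x $23 = $207
Subtract spending:
$207 - $96 = $111

$111


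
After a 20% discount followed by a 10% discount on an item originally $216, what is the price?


First discount:
20% of $216 = $43.20
Price after first discount:
$216 - $43.20 = $172.80
Second discount:
10% of $172.80 = $17.28
Final price:
$172.80 - $17.28 = $155.52

$155.52


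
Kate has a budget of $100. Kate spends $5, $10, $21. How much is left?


Add up expenses:
$5 + $10 + $21 = $36
Subtract from budget:
$100 - $36 = $64

$64


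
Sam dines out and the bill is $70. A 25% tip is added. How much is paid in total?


Calculate the tip:
25% of $70 = $17.50
Add tip to meal cost:
$70 + $17.50 = $87.50

$87.50


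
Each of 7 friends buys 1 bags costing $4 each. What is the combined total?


Cost per person:
1 x $4 = $4
Group total:
7 x $4 = $28

$28


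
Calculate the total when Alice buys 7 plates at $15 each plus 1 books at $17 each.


Cost of plates:
7 x $15 = $105
Cost of books:
1 x $17 = $17
Add both:
$105 + $17 = $122

$122


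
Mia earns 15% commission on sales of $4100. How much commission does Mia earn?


Convert rate to decimal:
15% = 0.15
Multiply by sales:
$4100 x 0.15 = $615

$615


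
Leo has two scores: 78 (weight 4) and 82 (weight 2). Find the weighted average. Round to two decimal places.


Weighted sum:
4 x 78 + 2 x 82 = 476
Total weight:
4 + 2 = 6
Weighted average:
476 / 6 = 79.3333... ≈ 79.33

79.33


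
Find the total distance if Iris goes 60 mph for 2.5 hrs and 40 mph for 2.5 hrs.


Leg 1 distance:
60 x 2.5 = 150 miles
Leg 2 distance:
40 x 2.5 = 100 miles
Total distance:
150 + 100 = 250 miles

250 miles


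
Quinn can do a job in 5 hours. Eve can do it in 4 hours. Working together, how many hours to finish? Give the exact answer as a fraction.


Quinn's rate: 1/5 of the job per hour
Eve's rate: 1/4 of the job per hour
Combined rate: 1/5 + 1/4 = 9/20 per hour
Time = 1 / (9/20) = 20/9 hours (≈ 2.22 hours)

20/9 hours


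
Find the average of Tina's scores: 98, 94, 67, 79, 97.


Add the scores:
98 + 94 + 67 + 79 + 97 = 435
Divide by the number of tests:
435 / 5 = 87

87


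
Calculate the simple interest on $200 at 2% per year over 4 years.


Use the formula I = P x R x T / 100
P x R x T = 200 x 2 x 4 = 1600
I = 1600 / 100 = $16

$16


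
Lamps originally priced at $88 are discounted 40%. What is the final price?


Calculate the discount amount:
40% of $88 = $35.20
Subtract from original:
$88 - $35.20 = $52.80

$52.80


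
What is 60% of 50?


Convert percentage to decimal:
60% = 0.6
Multiply:
50 x 0.6 = 30

30


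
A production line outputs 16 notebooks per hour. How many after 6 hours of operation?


Production rate: 16 notebooks per hour
Time: 6 hours
Total: 16 x 6 = 96 notebooks

96 notebooks


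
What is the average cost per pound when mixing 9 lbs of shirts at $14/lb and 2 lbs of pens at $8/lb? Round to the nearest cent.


Cost of shirts:
9 x $14 = $126
Cost of pens:
2 x $8 = $16
Total cost: $126 + $16 = $142
Total weight: 11 lbs
Average: $142 / 11 = $12.9090... ≈ $12.91/lb

$12.91/lb


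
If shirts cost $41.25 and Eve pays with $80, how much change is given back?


Start with the amount paid:
$80
Subtract the price:
$80 - $41.25 = $38.75

$38.75


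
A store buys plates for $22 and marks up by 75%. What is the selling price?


Calculate the markup amount:
75% of $22 = $16.50
Add to cost:
$22 + $16.50 = $38.50

$38.50


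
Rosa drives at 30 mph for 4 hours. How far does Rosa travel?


Use the formula: distance = speed x time
Speed = 30 mph, Time = 4 hours
30 x 4 = 120 miles

120 miles


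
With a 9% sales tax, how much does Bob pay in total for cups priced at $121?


Calculate the tax:
9% of $121 = $10.89
Add tax to price:
$121 + $10.89 = $131.89

$131.89


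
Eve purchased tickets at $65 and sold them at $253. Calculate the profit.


Selling price = $253
Cost price = $65
Profit = selling price - cost price:
Profit = $253 - $65 = $188

$188


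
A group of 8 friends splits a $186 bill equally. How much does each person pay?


Total bill: $186
Number of people: 8
Each pays: $186 / 8 = $23.25

$23.25


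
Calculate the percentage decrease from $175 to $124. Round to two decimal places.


Find the absolute change:
|124 - 175| = 51
Divide by original and multiply by 100:
51 / 175 x 100 = 29.1428...% ≈ 29.14%

29.14%


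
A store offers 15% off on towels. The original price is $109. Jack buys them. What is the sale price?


Calculate the discount amount:
15% of $109 = $16.35
Subtract from original:
$109 - $16.35 = $92.65

$92.65


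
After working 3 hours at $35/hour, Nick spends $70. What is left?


Calculate earnings:
3 x $35 = $105
Subtract spending:
$105 - $70 = $35

$35


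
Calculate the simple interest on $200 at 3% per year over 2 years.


Use the formula I = P x R x T / 100
P x R x T = 200 x 3 x 2 = 1200
I = 1200 / 100 = $12

$12


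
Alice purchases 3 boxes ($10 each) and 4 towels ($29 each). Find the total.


Cost of boxes:
3 x $10 = $30
Cost of towels:
4 x $29 = $116
Add both:
$30 + $116 = $146

$146


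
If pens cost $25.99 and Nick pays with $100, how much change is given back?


Start with the amount paid:
$100
Subtract the price:
$100 - $25.99 = $74.01

$74.01


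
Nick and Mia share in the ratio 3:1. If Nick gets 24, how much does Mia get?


Find the multiplier:
24 / 3 = 8
Apply to Mia's share:
1 x 8 = 8

8


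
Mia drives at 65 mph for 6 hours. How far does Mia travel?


Use the formula: distance = speed x time
Speed = 65 mph, Time = 6 hours
65 x 6 = 390 miles

390 miles


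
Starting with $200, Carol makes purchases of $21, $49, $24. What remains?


Add up expenses:
$21 + $49 + $24 = $94
Subtract from budget:
$200 - $94 = $106

$106


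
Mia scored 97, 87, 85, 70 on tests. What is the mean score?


Add the scores:
97 + 87 + 85 + 70 = 339
Divide by the number of tests:
339 / 4 = 84.75

84.75


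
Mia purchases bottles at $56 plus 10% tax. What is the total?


Calculate the tax:
10% of $56 = $5.60
Add tax to price:
$56 + $5.60 = $61.60

$61.60


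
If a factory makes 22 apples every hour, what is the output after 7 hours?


Production rate: 22 apples per hour
Time: 7 hours
Total: 22 x 7 = 154 apples

154 apples


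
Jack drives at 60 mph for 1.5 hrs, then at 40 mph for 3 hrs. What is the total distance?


Leg 1 distance:
60 x 1.5 = 90 miles
Leg 2 distance:
40 x 3 = 120 miles
Total distance:
90 + 120 = 210 miles

210 miles


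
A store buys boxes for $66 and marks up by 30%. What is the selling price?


Calculate the markup amount:
30% of $66 = $19.80
Add to cost:
$66 + $19.80 = $85.80

$85.80


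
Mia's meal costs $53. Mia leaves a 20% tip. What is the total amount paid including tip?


Calculate the tip:
20% of $53 = $10.60
Add tip to meal cost:
$53 + $10.60 = $63.60

$63.60


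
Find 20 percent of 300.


Convert percentage to decimal:
20% = 0.2
Multiply:
300 x 0.2 = 60

60


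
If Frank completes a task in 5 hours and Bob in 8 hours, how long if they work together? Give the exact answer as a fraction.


Frank's rate: 1/5 of the job per hour
Bob's rate: 1/8 of the job per hour
Combined rate: 1/5 + 1/8 = 13/40 per hour
Time = 1 / (13/40) = 40/13 hours (≈ 3.08 hours)

40/13 hours


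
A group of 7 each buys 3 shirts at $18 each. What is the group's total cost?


Cost per person:
3 x $18 = $54
Group total:
7 x $54 = $378

$378


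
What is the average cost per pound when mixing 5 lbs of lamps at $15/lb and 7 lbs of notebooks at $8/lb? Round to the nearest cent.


Cost of lamps:
5 x $15 = $75
Cost of notebooks:
7 x $8 = $56
Total cost: $75 + $56 = $131
Total weight: 12 lbs
Average: $131 / 12 = $10.9166... ≈ $10.92/lb

$10.92/lb


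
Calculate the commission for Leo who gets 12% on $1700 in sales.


Convert rate to decimal:
12% = 0.12
Multiply by sales:
$1700 x 0.12 = $204

$204


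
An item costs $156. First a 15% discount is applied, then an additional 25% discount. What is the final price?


First discount:
15% of $156 = $23.40
Price after first discount:
$156 - $23.40 = $132.60
Second discount:
25% of $132.60 = $33.15
Final price:
$132.60 - $33.15 = $99.45

$99.45


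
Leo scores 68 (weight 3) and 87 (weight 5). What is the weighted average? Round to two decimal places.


Weighted sum:
3 x 68 + 5 x 87 = 639
Total weight:
3 + 5 = 8
Weighted average:
639 / 8 = 79.875 ≈ 79.88

79.88


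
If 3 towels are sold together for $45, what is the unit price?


Total cost: $45
Number of items: 3
Unit price: $45 / 3 = $15

$15


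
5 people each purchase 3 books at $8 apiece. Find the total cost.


Cost per person:
3 x $8 = $24
Group total:
5 x $24 = $120

$120


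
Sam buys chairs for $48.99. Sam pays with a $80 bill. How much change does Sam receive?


Start with the amount paid:
$80
Subtract the price:
$80 - $48.99 = $31.01

$31.01


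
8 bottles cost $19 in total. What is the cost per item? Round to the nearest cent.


Total cost: $19
Number of items: 8
Unit price: $19 / 8 = $2.375 ≈ $2.38

$2.38


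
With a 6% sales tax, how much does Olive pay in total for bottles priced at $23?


Calculate the tax:
6% of $23 = $1.38
Add tax to price:
$23 + $1.38 = $24.38

$24.38


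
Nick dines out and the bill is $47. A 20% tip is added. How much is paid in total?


Calculate the tip:
20% of $47 = $9.40
Add tip to meal cost:
$47 + $9.40 = $56.40

$56.40


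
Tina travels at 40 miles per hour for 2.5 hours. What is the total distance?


Use the formula: distance = speed x time
Speed = 40 mph, Time = 2.5 hours
40 x 2.5 = 100 miles

100 miles


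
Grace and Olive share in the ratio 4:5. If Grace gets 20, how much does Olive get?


Find the multiplier:
20 / 4 = 5
Apply to Olive's share:
5 x 5 = 25

25


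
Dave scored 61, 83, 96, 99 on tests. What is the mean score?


Add the scores:
61 + 83 + 96 + 99 = 339
Divide by the number of tests:
339 / 4 = 84.75

84.75


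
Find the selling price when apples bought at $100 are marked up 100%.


Calculate the markup amount:
100% of $100 = $100
Add to cost:
$100 + $100 = $200

$200


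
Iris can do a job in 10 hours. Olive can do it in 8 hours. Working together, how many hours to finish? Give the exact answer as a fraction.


Iris's rate: 1/10 of the job per hour
Olive's rate: 1/8 of the job per hour
Combined rate: 1/10 + 1/8 = 9/40 per hour
Time = 1 / (9/40) = 40/9 hours (≈ 4.44 hours)

40/9 hours


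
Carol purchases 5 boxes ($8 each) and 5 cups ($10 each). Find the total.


Cost of boxes:
5 x $8 = $40
Cost of cups:
5 x $10 = $50
Add both:
$40 + $50 = $90

$90


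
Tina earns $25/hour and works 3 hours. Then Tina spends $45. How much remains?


Calculate earnings:
3 x $25 = $75
Subtract spending:
$75 - $45 = $30

$30


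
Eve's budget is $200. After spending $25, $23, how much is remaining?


Add up expenses:
$25 + $23 = $48
Subtract from budget:
$200 - $48 = $152

$152


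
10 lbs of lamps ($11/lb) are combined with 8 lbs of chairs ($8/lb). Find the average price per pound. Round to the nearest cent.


Cost of lamps:
10 x $11 = $110
Cost of chairs:
8 x $8 = $64
Total cost: $110 + $64 = $174
Total weight: 18 lbs
Average: $174 / 18 = $9.6666... ≈ $9.67/lb

$9.67/lb


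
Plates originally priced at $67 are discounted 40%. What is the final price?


Calculate the discount amount:
40% of $67 = $26.80
Subtract from original:
$67 - $26.80 = $40.20

$40.20


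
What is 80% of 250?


Convert percentage to decimal:
80% = 0.8
Multiply:
250 x 0.8 = 200

200


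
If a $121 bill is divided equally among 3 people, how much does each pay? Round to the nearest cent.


Total bill: $121
Number of people: 3
Each pays: $121 / 3 = $40.3333... ≈ $40.33

$40.33


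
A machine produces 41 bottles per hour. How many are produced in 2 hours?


Production rate: 41 bottles per hour
Time: 2 hours
Total: 41 x 2 = 82 bottles

82 bottles


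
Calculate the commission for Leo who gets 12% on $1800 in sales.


Convert rate to decimal:
12% = 0.12
Multiply by sales:
$1800 x 0.12 = $216

$216


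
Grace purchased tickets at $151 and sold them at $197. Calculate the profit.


Selling price = $197
Cost price = $151
Profit = selling price - cost price:
Profit = $197 - $151 = $46

$46


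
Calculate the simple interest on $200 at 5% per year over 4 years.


Use the formula I = P x R x T / 100
P x R x T = 200 x 5 x 4 = 4000
I = 4000 / 100 = $40

$40


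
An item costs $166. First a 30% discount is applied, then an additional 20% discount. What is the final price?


First discount:
30% of $166 = $49.80
Price after first discount:
$166 - $49.80 = $116.20
Second discount:
20% of $116.20 = $23.24
Final price:
$116.20 - $23.24 = $92.96

$92.96


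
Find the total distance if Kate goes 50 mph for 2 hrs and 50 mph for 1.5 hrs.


Leg 1 distance:
50 x 2 = 100 miles
Leg 2 distance:
50 x 1.5 = 75 miles
Total distance:
100 + 75 = 175 miles

175 miles


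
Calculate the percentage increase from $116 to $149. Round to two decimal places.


Find the absolute change:
|149 - 116| = 33
Divide by original and multiply by 100:
33 / 116 x 100 = 28.4482...% ≈ 28.45%

28.45%


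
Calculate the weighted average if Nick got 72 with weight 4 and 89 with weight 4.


Weighted sum:
4 x 72 + 4 x 89 = 644
Total weight:
4 + 4 = 8
Weighted average:
644 / 8 = 80.5

80.5


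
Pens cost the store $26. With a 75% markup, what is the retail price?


Calculate the markup amount:
75% of $26 = $19.50
Add to cost:
$26 + $19.50 = $45.50

$45.50


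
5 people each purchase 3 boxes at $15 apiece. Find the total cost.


Cost per person:
3 x $15 = $45
Group total:
5 x $45 = $225

$225


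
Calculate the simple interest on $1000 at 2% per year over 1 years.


Use the formula I = P x R x T / 100
P x R x T = 1000 x 2 x 1 = 2000
I = 2000 / 100 = $20

$20


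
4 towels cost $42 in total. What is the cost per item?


Total cost: $42
Number of items: 4
Unit price: $42 / 4 = $10.50

$10.50


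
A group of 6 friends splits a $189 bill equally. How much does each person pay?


Total bill: $189
Number of people: 6
Each pays: $189 / 6 = $31.50

$31.50


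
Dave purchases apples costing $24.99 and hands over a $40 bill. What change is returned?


Start with the amount paid:
$40
Subtract the price:
$40 - $24.99 = $15.01

$15.01


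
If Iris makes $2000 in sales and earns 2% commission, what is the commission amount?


Convert rate to decimal:
2% = 0.02
Multiply by sales:
$2000 x 0.02 = $40

$40


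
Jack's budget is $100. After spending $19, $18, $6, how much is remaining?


Add up expenses:
$19 + $18 + $6 = $43
Subtract from budget:
$100 - $43 = $57

$57


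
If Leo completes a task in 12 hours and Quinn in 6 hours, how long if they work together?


Leo's rate: 1/12 of the job per hour
Quinn's rate: 1/6 of the job per hour
Combined rate: 1/12 + 1/6 = 1/4 per hour
Time = 1 / (1/4) = 4 hours

4 hours


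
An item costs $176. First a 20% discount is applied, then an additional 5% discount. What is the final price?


First discount:
20% of $176 = $35.20
Price after first discount:
$176 - $35.20 = $140.80
Second discount:
5% of $140.80 = $7.04
Final price:
$140.80 - $7.04 = $133.76

$133.76


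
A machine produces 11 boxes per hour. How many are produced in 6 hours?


Production rate: 11 boxes per hour
Time: 6 hours
Total: 11 x 6 = 66 boxes

66 boxes


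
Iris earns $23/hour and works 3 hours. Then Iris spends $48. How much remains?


Calculate earnings:
3 x $23 = $69
Subtract spending:
$69 - $48 = $21

$21


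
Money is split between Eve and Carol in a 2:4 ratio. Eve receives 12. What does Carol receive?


Find the multiplier:
12 / 2 = 6
Apply to Carol's share:
4 x 6 = 24

24


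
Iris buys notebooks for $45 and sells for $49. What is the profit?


Selling price = $49
Cost price = $45
Profit = selling price - cost price:
Profit = $49 - $45 = $4

$4


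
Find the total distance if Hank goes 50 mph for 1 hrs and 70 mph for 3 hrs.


Leg 1 distance:
50 x 1 = 50 miles
Leg 2 distance:
70 x 3 = 210 miles
Total distance:
50 + 210 = 260 miles

260 miles


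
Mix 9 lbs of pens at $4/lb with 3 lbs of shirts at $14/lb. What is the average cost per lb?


Cost of pens:
9 x $4 = $36
Cost of shirts:
3 x $14 = $42
Total cost: $36 + $42 = $78
Total weight: 12 lbs
Average: $78 / 12 = $6.50/lb

$6.50/lb


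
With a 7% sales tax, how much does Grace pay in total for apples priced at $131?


Calculate the tax:
7% of $131 = $9.17
Add tax to price:
$131 + $9.17 = $140.17

$140.17


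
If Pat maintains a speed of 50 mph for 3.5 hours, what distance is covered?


Use the formula: distance = speed x time
Speed = 50 mph, Time = 3.5 hours
50 x 3.5 = 175 miles

175 miles


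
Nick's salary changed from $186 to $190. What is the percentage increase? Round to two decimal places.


Find the absolute change:
|190 - 186| = 4
Divide by original and multiply by 100:
4 / 186 x 100 = 2.1505...% ≈ 2.15%

2.15%


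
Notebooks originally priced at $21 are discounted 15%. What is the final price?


Calculate the discount amount:
15% of $21 = $3.15
Subtract from original:
$21 - $3.15 = $17.85

$17.85


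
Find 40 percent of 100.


Convert percentage to decimal:
40% = 0.4
Multiply:
100 x 0.4 = 40

40


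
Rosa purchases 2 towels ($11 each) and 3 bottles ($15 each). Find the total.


Cost of towels:
2 x $11 = $22
Cost of bottles:
3 x $15 = $45
Add both:
$22 + $45 = $67

$67


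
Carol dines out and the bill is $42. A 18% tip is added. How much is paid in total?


Calculate the tip:
18% of $42 = $7.56
Add tip to meal cost:
$42 + $7.56 = $49.56

$49.56


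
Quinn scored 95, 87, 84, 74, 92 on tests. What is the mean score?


Add the scores:
95 + 87 + 84 + 74 + 92 = 432
Divide by the number of tests:
432 / 5 = 86.4

86.4


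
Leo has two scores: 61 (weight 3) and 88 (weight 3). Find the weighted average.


Weighted sum:
3 x 61 + 3 x 88 = 447
Total weight:
3 + 3 = 6
Weighted average:
447 / 6 = 74.5

74.5


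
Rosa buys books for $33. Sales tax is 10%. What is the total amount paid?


Calculate the tax:
10% of $33 = $3.30
Add tax to price:
$33 + $3.30 = $36.30

$36.30


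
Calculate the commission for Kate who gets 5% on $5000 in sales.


Convert rate to decimal:
5% = 0.05
Multiply by sales:
$5000 x 0.05 = $250

$250


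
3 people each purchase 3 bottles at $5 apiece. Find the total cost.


Cost per person:
3 x $5 = $15
Group total:
3 x $15 = $45

$45


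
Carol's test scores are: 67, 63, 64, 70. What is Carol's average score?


Add the scores:
67 + 63 + 64 + 70 = 264
Divide by the number of tests:
264 / 4 = 66

66


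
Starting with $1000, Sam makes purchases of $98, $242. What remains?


Add up expenses:
$98 + $242 = $340
Subtract from budget:
$1000 - $340 = $660

$660


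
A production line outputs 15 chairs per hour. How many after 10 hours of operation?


Production rate: 15 chairs per hour
Time: 10 hours
Total: 15 x 10 = 150 chairs

150 chairs


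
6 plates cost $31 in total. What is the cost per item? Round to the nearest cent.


Total cost: $31
Number of items: 6
Unit price: $31 / 6 = $5.1666... ≈ $5.17

$5.17


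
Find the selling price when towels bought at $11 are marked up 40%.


Calculate the markup amount:
40% of $11 = $4.40
Add to cost:
$11 + $4.40 = $15.40

$15.40


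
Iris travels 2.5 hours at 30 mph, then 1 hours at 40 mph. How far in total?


Leg 1 distance:
30 x 2.5 = 75 miles
Leg 2 distance:
40 x 1 = 40 miles
Total distance:
75 + 40 = 115 miles

115 miles


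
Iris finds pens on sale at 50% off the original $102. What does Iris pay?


Calculate the discount amount:
50% of $102 = $51
Subtract from original:
$102 - $51 = $51

$51


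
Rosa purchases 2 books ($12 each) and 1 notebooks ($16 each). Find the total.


Cost of books:
2 x $12 = $24
Cost of notebooks:
1 x $16 = $16
Add both:
$24 + $16 = $40

$40


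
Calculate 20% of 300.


Convert percentage to decimal:
20% = 0.2
Multiply:
300 x 0.2 = 60

60


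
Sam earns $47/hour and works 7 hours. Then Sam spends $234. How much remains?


Calculate earnings:
7 x $47 = $329
Subtract spending:
$329 - $234 = $95

$95


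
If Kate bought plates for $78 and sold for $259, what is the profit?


Selling price = $259
Cost price = $78
Profit = selling price - cost price:
Profit = $259 - $78 = $181

$181


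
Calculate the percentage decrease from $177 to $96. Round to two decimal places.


Find the absolute change:
|96 - 177| = 81
Divide by original and multiply by 100:
81 / 177 x 100 = 45.7627...% ≈ 45.76%

45.76%


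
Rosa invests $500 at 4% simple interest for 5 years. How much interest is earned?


Use the formula I = P x R x T / 100
P x R x T = 500 x 4 x 5 = 10000
I = 10000 / 100 = $100

$100


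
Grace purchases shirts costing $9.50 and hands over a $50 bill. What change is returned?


Start with the amount paid:
$50
Subtract the price:
$50 - $9.50 = $40.50

$40.50


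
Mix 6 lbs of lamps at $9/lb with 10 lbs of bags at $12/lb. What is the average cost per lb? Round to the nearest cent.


Cost of lamps:
6 x $9 = $54
Cost of bags:
10 x $12 = $120
Total cost: $54 + $120 = $174
Total weight: 16 lbs
Average: $174 / 16 = $10.875 ≈ $10.88/lb

$10.88/lb


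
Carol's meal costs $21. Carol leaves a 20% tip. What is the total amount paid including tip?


Calculate the tip:
20% of $21 = $4.20
Add tip to meal cost:
$21 + $4.20 = $25.20

$25.20


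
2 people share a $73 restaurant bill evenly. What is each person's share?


Total bill: $73
Number of people: 2
Each pays: $73 / 2 = $36.50

$36.50


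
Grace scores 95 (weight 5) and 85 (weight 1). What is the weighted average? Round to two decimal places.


Weighted sum:
5 x 95 + 1 x 85 = 560
Total weight:
5 + 1 = 6
Weighted average:
560 / 6 = 93.3333... ≈ 93.33

93.33


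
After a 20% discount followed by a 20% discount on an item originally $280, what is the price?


First discount:
20% of $280 = $56
Price after first discount:
$280 - $56 = $224
Second discount:
20% of $224 = $44.80
Final price:
$224 - $44.80 = $179.20

$179.20


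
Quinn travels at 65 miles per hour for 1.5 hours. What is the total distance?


Use the formula: distance = speed x time
Speed = 65 mph, Time = 1.5 hours
65 x 1.5 = 97.5 miles

97.5 miles


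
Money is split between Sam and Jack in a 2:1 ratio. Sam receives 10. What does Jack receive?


Find the multiplier:
10 / 2 = 5
Apply to Jack's share:
1 x 5 = 5

5


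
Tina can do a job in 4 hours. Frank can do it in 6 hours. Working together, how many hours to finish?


Tina's rate: 1/4 of the job per hour
Frank's rate: 1/6 of the job per hour
Combined rate: 1/4 + 1/6 = 5/12 per hour
Time = 1 / (5/12) = 12/5 = 2.4 hours

2.4 hours


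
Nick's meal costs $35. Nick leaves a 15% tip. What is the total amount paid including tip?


Calculate the tip:
15% of $35 = $5.25
Add tip to meal cost:
$35 + $5.25 = $40.25

$40.25


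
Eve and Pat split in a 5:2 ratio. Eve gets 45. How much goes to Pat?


Find the multiplier:
45 / 5 = 9
Apply to Pat's share:
2 x 9 = 18

18


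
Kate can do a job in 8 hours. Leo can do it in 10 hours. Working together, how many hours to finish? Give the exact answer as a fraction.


Kate's rate: 1/8 of the job per hour
Leo's rate: 1/10 of the job per hour
Combined rate: 1/8 + 1/10 = 9/40 per hour
Time = 1 / (9/40) = 40/9 hours (≈ 4.44 hours)

40/9 hours


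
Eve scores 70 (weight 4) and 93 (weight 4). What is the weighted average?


Weighted sum:
4 x 70 + 4 x 93 = 652
Total weight:
4 + 4 = 8
Weighted average:
652 / 8 = 81.5

81.5


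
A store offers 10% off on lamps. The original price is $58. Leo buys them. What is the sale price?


Calculate the discount amount:
10% of $58 = $5.80
Subtract from original:
$58 - $5.80 = $52.20

$52.20


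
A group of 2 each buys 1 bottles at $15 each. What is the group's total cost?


Cost per person:
1 x $15 = $15
Group total:
2 x $15 = $30

$30


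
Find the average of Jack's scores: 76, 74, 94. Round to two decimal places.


Add the scores:
76 + 74 + 94 = 244
Divide by the number of tests:
244 / 3 = 81.3333... ≈ 81.33

81.33


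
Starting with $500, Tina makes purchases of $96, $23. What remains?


Add up expenses:
$96 + $23 = $119
Subtract from budget:
$500 - $119 = $381

$381


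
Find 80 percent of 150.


Convert percentage to decimal:
80% = 0.8
Multiply:
150 x 0.8 = 120

120


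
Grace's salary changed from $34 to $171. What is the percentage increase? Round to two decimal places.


Find the absolute change:
|171 - 34| = 137
Divide by original and multiply by 100:
137 / 34 x 100 = 402.9411...% ≈ 402.94%

402.94%


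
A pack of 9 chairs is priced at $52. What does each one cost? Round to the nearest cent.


Total cost: $52
Number of items: 9
Unit price: $52 / 9 = $5.7777... ≈ $5.78

$5.78


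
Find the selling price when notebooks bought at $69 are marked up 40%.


Calculate the markup amount:
40% of $69 = $27.60
Add to cost:
$69 + $27.60 = $96.60

$96.60


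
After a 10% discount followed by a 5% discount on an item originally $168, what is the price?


First discount:
10% of $168 = $16.80
Price after first discount:
$168 - $16.80 = $151.20
Second discount:
5% of $151.20 = $7.56
Final price:
$151.20 - $7.56 = $143.64

$143.64


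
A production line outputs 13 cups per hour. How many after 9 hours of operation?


Production rate: 13 cups per hour
Time: 9 hours
Total: 13 x 9 = 117 cups

117 cups


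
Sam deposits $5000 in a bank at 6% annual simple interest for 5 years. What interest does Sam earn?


Use the formula I = P x R x T / 100
P x R x T = 5000 x 6 x 5 = 150000
I = 150000 / 100 = $1500

$1500


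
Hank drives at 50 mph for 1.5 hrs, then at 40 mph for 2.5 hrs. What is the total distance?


Leg 1 distance:
50 x 1.5 = 75 miles
Leg 2 distance:
40 x 2.5 = 100 miles
Total distance:
75 + 100 = 175 miles

175 miles


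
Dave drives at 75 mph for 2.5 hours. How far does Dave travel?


Use the formula: distance = speed x time
Speed = 75 mph, Time = 2.5 hours
75 x 2.5 = 187.5 miles

187.5 miles


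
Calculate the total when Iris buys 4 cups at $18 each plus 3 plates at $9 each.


Cost of cups:
4 x $18 = $72
Cost of plates:
3 x $9 = $27
Add both:
$72 + $27 = $99

$99


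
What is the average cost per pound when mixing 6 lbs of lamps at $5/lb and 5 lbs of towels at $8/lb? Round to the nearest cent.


Cost of lamps:
6 x $5 = $30
Cost of towels:
5 x $8 = $40
Total cost: $30 + $40 = $70
Total weight: 11 lbs
Average: $70 / 11 = $6.3636... ≈ $6.36/lb

$6.36/lb


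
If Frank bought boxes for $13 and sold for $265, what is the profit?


Selling price = $265
Cost price = $13
Profit = selling price - cost price:
Profit = $265 - $13 = $252

$252


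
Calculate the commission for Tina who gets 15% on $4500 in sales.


Convert rate to decimal:
15% = 0.15
Multiply by sales:
$4500 x 0.15 = $675

$675


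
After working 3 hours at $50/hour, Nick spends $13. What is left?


Calculate earnings:
3 x $50 = $150
Subtract spending:
$150 - $13 = $137

$137


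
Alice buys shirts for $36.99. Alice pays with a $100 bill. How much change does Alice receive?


Start with the amount paid:
$100
Subtract the price:
$100 - $36.99 = $63.01

$63.01


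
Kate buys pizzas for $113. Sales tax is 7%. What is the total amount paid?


Calculate the tax:
7% of $113 = $7.91
Add tax to price:
$113 + $7.91 = $120.91

$120.91


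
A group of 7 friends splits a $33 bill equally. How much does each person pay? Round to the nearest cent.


Total bill: $33
Number of people: 7
Each pays: $33 / 7 = $4.7142... ≈ $4.71

$4.71


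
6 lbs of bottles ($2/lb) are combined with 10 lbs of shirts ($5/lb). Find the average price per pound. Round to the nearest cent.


Cost of bottles:
6 x $2 = $12
Cost of shirts:
10 x $5 = $50
Total cost: $12 + $50 = $62
Total weight: 16 lbs
Average: $62 / 16 = $3.875 ≈ $3.88/lb

$3.88/lb


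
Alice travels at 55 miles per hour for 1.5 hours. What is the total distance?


Use the formula: distance = speed x time
Speed = 55 mph, Time = 1.5 hours
55 x 1.5 = 82.5 miles

82.5 miles


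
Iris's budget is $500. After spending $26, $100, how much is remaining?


Add up expenses:
$26 + $100 = $126
Subtract from budget:
$500 - $126 = $374

$374


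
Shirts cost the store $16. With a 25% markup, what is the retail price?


Calculate the markup amount:
25% of $16 = $4
Add to cost:
$16 + $4 = $20

$20


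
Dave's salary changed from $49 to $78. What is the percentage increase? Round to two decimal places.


Find the absolute change:
|78 - 49| = 29
Divide by original and multiply by 100:
29 / 49 x 100 = 59.1836...% ≈ 59.18%

59.18%


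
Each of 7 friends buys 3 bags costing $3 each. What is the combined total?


Cost per person:
3 x $3 = $9
Group total:
7 x $9 = $63

$63


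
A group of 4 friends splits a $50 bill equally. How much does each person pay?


Total bill: $50
Number of people: 4
Each pays: $50 / 4 = $12.50

$12.50


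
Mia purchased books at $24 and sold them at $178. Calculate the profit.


Selling price = $178
Cost price = $24
Profit = selling price - cost price:
Profit = $178 - $24 = $154

$154


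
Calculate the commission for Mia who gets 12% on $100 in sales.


Convert rate to decimal:
12% = 0.12
Multiply by sales:
$100 x 0.12 = $12

$12


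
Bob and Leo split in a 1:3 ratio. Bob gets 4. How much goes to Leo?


Find the multiplier:
4 / 1 = 4
Apply to Leo's share:
3 x 4 = 12

12


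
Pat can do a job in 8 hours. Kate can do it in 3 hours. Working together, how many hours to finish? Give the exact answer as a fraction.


Pat's rate: 1/8 of the job per hour
Kate's rate: 1/3 of the job per hour
Combined rate: 1/8 + 1/3 = 11/24 per hour
Time = 1 / (11/24) = 24/11 hours (≈ 2.18 hours)

24/11 hours


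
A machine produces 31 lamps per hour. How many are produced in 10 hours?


Production rate: 31 lamps per hour
Time: 10 hours
Total: 31 x 10 = 310 lamps

310 lamps


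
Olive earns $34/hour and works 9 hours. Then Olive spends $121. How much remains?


Calculate earnings:
9 x $34 = $306
Subtract spending:
$306 - $121 = $185

$185


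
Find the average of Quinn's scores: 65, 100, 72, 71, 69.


Add the scores:
65 + 100 + 72 + 71 + 69 = 377
Divide by the number of tests:
377 / 5 = 75.4

75.4


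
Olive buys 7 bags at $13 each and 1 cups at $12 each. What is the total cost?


Cost of bags:
7 x $13 = $91
Cost of cups:
1 x $12 = $12
Add both:
$91 + $12 = $103

$103


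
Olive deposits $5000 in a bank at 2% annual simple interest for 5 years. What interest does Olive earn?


Use the formula I = P x R x T / 100
P x R x T = 5000 x 2 x 5 = 50000
I = 50000 / 100 = $500

$500


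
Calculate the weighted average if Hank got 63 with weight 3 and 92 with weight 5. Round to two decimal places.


Weighted sum:
3 x 63 + 5 x 92 = 649
Total weight:
3 + 5 = 8
Weighted average:
649 / 8 = 81.125 ≈ 81.13

81.13


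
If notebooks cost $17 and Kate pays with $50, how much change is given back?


Start with the amount paid:
$50
Subtract the price:
$50 - $17 = $33

$33


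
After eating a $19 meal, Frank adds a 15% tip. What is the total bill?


Calculate the tip:
15% of $19 = $2.85
Add tip to meal cost:
$19 + $2.85 = $21.85

$21.85


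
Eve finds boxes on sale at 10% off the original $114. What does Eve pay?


Calculate the discount amount:
10% of $114 = $11.40
Subtract from original:
$114 - $11.40 = $102.60

$102.60


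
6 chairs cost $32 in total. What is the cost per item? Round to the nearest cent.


Total cost: $32
Number of items: 6
Unit price: $32 / 6 = $5.3333... ≈ $5.33

$5.33


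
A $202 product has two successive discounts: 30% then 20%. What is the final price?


First discount:
30% of $202 = $60.60
Price after first discount:
$202 - $60.60 = $141.40
Second discount:
20% of $141.40 = $28.28
Final price:
$141.40 - $28.28 = $113.12

$113.12


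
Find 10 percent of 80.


Convert percentage to decimal:
10% = 0.1
Multiply:
80 x 0.1 = 8

8


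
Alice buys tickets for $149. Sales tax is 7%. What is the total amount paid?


Calculate the tax:
7% of $149 = $10.43
Add tax to price:
$149 + $10.43 = $159.43

$159.43


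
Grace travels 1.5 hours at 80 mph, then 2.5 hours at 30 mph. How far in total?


Leg 1 distance:
80 x 1.5 = 120 miles
Leg 2 distance:
30 x 2.5 = 75 miles
Total distance:
120 + 75 = 195 miles

195 miles


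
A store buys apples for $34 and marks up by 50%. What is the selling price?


Calculate the markup amount:
50% of $34 = $17
Add to cost:
$34 + $17 = $51

$51


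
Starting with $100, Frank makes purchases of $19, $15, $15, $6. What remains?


Add up expenses:
$19 + $15 + $15 + $6 = $55
Subtract from budget:
$100 - $55 = $45

$45


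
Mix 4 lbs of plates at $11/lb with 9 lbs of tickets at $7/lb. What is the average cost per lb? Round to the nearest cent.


Cost of plates:
4 x $11 = $44
Cost of tickets:
9 x $7 = $63
Total cost: $44 + $63 = $107
Total weight: 13 lbs
Average: $107 / 13 = $8.2307... ≈ $8.23/lb

$8.23/lb


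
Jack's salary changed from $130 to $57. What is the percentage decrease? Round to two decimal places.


Find the absolute change:
|57 - 130| = 73
Divide by original and multiply by 100:
73 / 130 x 100 = 56.1538...% ≈ 56.15%

56.15%


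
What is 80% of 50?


Convert percentage to decimal:
80% = 0.8
Multiply:
50 x 0.8 = 40

40


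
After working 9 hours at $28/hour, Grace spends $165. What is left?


Calculate earnings:
9 x $28 = $252
Subtract spending:
$252 - $165 = $87

$87


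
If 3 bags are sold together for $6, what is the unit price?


Total cost: $6
Number of items: 3
Unit price: $6 / 3 = $2

$2


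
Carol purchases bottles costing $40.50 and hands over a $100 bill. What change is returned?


Start with the amount paid:
$100
Subtract the price:
$100 - $40.50 = $59.50

$59.50


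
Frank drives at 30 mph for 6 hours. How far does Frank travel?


Use the formula: distance = speed x time
Speed = 30 mph, Time = 6 hours
30 x 6 = 180 miles

180 miles


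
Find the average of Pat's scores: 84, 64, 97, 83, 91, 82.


Add the scores:
84 + 64 + 97 + 83 + 91 + 82 = 501
Divide by the number of tests:
501 / 6 = 83.5

83.5


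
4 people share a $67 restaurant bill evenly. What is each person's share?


Total bill: $67
Number of people: 4
Each pays: $67 / 4 = $16.75

$16.75


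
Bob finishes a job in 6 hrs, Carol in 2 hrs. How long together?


Bob's rate: 1/6 of the job per hour
Carol's rate: 1/2 of the job per hour
Combined rate: 1/6 + 1/2 = 2/3 per hour
Time = 1 / (2/3) = 3/2 = 1.5 hours

1.5 hours


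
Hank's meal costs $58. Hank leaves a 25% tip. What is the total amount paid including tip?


Calculate the tip:
25% of $58 = $14.50
Add tip to meal cost:
$58 + $14.50 = $72.50

$72.50


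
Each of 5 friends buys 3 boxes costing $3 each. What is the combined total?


Cost per person:
3 x $3 = $9
Group total:
5 x $9 = $45

$45


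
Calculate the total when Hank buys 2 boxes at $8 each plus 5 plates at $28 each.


Cost of boxes:
2 x $8 = $16
Cost of plates:
5 x $28 = $140
Add both:
$16 + $140 = $156

$156


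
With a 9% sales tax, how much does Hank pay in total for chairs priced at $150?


Calculate the tax:
9% of $150 = $13.50
Add tax to price:
$150 + $13.50 = $163.50

$163.50


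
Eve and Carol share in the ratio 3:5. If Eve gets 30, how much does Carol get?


Find the multiplier:
30 / 3 = 10
Apply to Carol's share:
5 x 10 = 50

50


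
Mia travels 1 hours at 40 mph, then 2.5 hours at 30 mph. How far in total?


Leg 1 distance:
40 x 1 = 40 miles
Leg 2 distance:
30 x 2.5 = 75 miles
Total distance:
40 + 75 = 115 miles

115 miles


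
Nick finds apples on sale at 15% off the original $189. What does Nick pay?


Calculate the discount amount:
15% of $189 = $28.35
Subtract from original:
$189 - $28.35 = $160.65

$160.65


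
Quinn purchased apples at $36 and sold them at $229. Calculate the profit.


Selling price = $229
Cost price = $36
Profit = selling price - cost price:
Profit = $229 - $36 = $193

$193


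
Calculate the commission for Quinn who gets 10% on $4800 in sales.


Convert rate to decimal:
10% = 0.1
Multiply by sales:
$4800 x 0.1 = $480

$480


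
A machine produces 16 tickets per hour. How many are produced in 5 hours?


Production rate: 16 tickets per hour
Time: 5 hours
Total: 16 x 5 = 80 tickets

80 tickets


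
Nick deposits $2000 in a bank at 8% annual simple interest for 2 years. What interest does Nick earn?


Use the formula I = P x R x T / 100
P x R x T = 2000 x 8 x 2 = 32000
I = 32000 / 100 = $320

$320


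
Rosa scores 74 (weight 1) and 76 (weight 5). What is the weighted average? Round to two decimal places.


Weighted sum:
1 x 74 + 5 x 76 = 454
Total weight:
1 + 5 = 6
Weighted average:
454 / 6 = 75.6666... ≈ 75.67

75.67
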